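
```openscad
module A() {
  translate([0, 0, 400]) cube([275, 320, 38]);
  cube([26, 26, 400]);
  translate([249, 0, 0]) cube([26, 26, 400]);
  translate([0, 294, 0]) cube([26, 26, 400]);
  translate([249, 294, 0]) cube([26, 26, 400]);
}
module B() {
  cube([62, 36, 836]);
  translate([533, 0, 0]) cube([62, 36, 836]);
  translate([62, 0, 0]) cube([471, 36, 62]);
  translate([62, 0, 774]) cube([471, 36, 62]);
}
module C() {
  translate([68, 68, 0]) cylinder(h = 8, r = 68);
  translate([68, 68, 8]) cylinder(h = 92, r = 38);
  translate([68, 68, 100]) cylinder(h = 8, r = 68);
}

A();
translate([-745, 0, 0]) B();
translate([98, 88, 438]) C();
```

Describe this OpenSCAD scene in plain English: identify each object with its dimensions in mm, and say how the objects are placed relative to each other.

A is a four-legged stool. The seat is a 275×320×38 mm slab whose top surface is at z = 438 mm; four square legs, each 26×26 mm in cross-section, run from the floor (z = 0) to the underside of the seat, each flush with a corner of the seat.

B is a picture frame with a 471×712 mm rectangular opening (x by z) and a uniform 62 mm border on every side. Frame depth is 36 mm along y. It is built from two vertical stiles running the full outside height and two horizontal rails spanning the gap between the stiles.

C is a spool: two coaxial disc flanges of radius 68 mm and thickness 8 mm, joined by a core cylinder of radius 38 mm and height 92 mm. The lower flange rests on z = 0 and the three cylinders share a vertical axis.

The picture frame is on the floor beside the stool on its −x side. The spool is on top of the stool.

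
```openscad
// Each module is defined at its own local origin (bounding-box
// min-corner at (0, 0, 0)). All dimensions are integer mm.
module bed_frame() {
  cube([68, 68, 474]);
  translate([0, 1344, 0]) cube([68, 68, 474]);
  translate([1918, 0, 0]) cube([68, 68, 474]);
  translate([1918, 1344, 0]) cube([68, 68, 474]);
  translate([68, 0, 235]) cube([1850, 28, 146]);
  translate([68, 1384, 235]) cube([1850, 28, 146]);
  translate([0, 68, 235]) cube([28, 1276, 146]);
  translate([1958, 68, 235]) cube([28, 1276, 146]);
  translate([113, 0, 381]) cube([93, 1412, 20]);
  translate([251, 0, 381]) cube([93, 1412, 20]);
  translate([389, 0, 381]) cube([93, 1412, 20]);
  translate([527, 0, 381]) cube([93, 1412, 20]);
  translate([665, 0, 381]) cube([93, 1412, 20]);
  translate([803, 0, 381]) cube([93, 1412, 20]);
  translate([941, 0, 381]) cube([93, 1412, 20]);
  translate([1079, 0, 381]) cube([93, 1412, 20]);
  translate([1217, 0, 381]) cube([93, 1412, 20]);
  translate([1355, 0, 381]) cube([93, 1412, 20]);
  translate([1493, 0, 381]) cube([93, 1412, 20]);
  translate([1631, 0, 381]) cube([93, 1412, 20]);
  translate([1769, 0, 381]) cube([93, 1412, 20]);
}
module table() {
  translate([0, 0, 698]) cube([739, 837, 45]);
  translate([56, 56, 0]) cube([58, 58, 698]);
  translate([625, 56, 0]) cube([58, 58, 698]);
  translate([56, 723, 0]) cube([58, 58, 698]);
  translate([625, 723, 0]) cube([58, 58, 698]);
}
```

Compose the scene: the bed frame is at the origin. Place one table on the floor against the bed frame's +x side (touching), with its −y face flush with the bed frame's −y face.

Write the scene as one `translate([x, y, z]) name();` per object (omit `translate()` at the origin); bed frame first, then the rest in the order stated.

bed_frame();
translate([1986, 0, 0]) table();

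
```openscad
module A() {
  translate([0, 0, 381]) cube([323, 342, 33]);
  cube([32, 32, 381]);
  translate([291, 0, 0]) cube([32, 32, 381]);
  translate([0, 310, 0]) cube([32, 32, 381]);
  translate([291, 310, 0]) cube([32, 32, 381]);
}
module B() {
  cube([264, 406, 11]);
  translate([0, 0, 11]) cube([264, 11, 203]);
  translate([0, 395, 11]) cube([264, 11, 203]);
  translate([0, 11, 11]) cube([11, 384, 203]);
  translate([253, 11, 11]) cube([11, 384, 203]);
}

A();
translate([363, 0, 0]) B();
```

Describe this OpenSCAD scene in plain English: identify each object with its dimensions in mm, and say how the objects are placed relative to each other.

A is a four-legged stool. The seat is a 323×342×33 mm slab whose top surface is at z = 414 mm; four square legs, each 32×32 mm in cross-section, run from the floor (z = 0) to the underside of the seat, each flush with a corner of the seat.

B is an open storage box with external size 264×406×214 mm and wall thickness 11 mm (the base is also 11 mm thick). The base covers the whole footprint; the four walls stand on the base, with the y-facing walls full-width and the x-facing walls fitting between their inner faces.

The open box is on the floor beside the stool on its +x side.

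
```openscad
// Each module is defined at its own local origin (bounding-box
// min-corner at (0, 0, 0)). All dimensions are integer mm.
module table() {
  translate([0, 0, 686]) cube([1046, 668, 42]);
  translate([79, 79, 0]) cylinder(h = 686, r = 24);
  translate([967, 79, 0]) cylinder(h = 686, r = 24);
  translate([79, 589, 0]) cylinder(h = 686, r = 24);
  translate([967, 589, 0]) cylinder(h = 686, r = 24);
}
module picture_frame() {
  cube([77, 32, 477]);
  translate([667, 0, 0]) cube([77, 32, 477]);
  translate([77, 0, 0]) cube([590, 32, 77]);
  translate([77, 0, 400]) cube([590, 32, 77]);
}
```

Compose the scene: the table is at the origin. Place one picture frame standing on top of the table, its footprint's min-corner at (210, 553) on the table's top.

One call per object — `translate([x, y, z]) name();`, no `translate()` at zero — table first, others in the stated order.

table();
translate([210, 553, 728]) picture_frame();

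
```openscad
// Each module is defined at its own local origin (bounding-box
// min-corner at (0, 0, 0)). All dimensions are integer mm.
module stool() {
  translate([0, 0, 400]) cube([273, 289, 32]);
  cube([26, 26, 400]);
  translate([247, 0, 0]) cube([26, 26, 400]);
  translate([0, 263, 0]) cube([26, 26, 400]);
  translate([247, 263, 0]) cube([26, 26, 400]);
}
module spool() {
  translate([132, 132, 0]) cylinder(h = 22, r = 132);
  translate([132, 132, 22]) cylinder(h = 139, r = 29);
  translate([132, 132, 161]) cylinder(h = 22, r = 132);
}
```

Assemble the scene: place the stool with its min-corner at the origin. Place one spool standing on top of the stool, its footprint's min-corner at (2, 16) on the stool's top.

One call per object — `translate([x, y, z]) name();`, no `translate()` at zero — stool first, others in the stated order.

stool();
translate([2, 16, 432]) spool();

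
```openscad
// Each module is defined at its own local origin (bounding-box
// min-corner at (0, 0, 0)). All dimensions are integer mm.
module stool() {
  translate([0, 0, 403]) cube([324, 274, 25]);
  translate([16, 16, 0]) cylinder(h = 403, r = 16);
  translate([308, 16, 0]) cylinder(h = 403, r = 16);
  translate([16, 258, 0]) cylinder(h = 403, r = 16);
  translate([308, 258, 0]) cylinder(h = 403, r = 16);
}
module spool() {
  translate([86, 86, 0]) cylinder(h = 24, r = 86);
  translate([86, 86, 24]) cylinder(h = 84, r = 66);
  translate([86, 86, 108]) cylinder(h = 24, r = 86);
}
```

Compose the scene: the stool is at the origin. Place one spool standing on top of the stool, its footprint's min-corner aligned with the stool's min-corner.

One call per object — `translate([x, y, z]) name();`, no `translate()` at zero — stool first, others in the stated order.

stool();
translate([0, 0, 428]) spool();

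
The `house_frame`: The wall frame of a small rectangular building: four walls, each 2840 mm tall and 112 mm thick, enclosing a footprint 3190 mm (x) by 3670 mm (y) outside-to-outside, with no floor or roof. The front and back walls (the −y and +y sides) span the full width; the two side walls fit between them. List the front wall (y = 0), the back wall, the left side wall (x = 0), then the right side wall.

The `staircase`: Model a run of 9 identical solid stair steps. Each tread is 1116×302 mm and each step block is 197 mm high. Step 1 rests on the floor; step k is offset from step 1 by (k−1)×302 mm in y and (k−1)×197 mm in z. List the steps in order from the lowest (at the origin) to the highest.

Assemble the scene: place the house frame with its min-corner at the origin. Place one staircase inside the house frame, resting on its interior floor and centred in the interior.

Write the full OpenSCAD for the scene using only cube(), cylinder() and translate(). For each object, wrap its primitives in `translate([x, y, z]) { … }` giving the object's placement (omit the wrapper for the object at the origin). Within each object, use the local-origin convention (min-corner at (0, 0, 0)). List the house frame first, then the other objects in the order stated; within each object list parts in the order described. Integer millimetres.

cube([3190, 112, 2840]);
translate([0, 3558, 0]) cube([3190, 112, 2840]);
translate([0, 112, 0]) cube([112, 3446, 2840]);
translate([3078, 112, 0]) cube([112, 3446, 2840]);
translate([1037, 476, 0]) {
  cube([1116, 302, 197]);
  translate([0, 302, 197]) cube([1116, 302, 197]);
  translate([0, 604, 394]) cube([1116, 302, 197]);
  translate([0, 906, 591]) cube([1116, 302, 197]);
  translate([0, 1208, 788]) cube([1116, 302, 197]);
  translate([0, 1510, 985]) cube([1116, 302, 197]);
  translate([0, 1812, 1182]) cube([1116, 302, 197]);
  translate([0, 2114, 1379]) cube([1116, 302, 197]);
  translate([0, 2416, 1576]) cube([1116, 302, 197]);
}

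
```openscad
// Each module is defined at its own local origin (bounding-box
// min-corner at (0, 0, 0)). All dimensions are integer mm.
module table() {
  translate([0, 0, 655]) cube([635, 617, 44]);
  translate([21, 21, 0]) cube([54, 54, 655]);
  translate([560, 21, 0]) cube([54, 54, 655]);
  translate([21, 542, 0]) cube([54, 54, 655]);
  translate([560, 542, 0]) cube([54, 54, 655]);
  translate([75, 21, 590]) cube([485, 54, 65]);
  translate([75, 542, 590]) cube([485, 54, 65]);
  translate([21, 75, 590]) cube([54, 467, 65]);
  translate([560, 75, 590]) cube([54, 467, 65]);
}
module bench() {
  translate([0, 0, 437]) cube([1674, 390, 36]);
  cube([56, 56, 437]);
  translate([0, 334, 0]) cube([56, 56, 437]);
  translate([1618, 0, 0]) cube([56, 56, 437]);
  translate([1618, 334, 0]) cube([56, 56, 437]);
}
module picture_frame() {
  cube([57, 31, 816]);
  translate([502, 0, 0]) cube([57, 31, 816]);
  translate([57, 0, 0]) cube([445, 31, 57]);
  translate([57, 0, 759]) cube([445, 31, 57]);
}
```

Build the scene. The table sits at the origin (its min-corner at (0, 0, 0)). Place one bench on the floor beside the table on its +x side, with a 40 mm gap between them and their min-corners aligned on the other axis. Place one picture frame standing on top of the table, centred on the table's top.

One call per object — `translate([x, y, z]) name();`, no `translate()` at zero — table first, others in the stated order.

table();
translate([675, 0, 0]) bench();
translate([38, 293, 699]) picture_frame();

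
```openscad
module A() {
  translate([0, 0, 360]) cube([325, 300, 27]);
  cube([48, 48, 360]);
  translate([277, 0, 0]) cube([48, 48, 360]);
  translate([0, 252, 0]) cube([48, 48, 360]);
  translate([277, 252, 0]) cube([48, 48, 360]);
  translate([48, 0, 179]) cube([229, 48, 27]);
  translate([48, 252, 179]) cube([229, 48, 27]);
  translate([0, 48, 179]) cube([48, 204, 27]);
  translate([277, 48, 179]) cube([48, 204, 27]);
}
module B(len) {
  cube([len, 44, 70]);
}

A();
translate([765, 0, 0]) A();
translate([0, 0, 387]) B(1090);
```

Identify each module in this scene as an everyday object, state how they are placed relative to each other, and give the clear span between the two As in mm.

A is a stool. B is a beam. A beam spans the tops of two stools. The clear span between the two stools is 440 mm.

Second stool starts at x = 765; first ends at x = 325; clear span = 765 − 325 = 440 mm.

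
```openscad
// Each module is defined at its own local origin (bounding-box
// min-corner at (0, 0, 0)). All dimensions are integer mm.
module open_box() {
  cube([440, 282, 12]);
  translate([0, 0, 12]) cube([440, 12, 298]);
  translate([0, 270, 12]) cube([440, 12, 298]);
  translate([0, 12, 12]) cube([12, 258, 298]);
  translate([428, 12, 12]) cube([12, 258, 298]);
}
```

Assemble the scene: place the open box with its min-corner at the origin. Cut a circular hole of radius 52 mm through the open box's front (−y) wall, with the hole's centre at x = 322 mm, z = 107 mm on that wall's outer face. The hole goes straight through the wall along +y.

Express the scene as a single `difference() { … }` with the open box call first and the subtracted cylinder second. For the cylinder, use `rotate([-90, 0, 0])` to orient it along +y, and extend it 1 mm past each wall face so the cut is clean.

difference() {
  open_box();
  translate([322, -1, 107]) rotate([-90, 0, 0]) cylinder(h = 14, r = 52);
}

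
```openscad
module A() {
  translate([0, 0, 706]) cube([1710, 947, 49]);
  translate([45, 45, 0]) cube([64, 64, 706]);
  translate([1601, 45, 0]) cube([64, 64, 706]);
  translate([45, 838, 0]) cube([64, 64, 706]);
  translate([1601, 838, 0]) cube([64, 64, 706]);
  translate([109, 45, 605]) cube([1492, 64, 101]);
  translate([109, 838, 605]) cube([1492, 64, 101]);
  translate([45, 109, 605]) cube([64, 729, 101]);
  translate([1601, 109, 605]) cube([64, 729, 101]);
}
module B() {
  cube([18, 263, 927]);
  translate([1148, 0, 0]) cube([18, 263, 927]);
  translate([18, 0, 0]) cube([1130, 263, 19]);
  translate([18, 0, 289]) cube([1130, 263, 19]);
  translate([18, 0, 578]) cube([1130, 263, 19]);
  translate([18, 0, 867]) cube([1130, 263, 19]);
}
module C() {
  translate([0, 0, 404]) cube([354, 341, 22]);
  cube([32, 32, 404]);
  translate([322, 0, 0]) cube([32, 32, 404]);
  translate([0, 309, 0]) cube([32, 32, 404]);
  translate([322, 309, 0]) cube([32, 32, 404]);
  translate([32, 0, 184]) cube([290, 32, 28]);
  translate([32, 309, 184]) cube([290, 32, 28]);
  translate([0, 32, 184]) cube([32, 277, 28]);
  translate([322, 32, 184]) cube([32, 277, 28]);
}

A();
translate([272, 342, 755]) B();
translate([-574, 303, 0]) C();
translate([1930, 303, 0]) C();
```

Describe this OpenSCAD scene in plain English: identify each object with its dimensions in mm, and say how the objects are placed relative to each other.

A is a rectangular dining table. The top is 1710×947×49 mm with its upper surface at z = 755 mm. It stands on four 64×64 mm square legs, each inset 45 mm from the nearest pair of top edges, running from the floor to the underside of the top. Four apron rails, 64 mm thick and 101 mm tall, run between adjacent legs with their top edges flush with the underside of the top and their outer faces flush with the legs' outer faces.

B is an open bookshelf. Two side panels, each 18 mm thick, 263 mm deep and 927 mm tall, stand 1166 mm apart (outside-to-outside). Between them sit 4 shelves, each 19 mm thick and 263 mm deep, spanning the full gap between the sides. The bottom shelf rests on the floor (its underside at z = 0) and the clear gap between one shelf's top and the next shelf's underside is 270 mm.

C is a four-legged stool. The seat is a 354×341×22 mm slab whose top surface is at z = 426 mm; four square legs, each 32×32 mm in cross-section, run from the floor (z = 0) to the underside of the seat, each flush with a corner of the seat. Four stretchers, 32 mm wide and 28 mm tall, connect adjacent legs with their undersides at z = 184 mm, each running between the inner faces of the legs it joins and aligned with the legs' outer faces on the other axis.

The bookshelf is on top of the table, centred. Two stools sit around the table at the −x, +x sides.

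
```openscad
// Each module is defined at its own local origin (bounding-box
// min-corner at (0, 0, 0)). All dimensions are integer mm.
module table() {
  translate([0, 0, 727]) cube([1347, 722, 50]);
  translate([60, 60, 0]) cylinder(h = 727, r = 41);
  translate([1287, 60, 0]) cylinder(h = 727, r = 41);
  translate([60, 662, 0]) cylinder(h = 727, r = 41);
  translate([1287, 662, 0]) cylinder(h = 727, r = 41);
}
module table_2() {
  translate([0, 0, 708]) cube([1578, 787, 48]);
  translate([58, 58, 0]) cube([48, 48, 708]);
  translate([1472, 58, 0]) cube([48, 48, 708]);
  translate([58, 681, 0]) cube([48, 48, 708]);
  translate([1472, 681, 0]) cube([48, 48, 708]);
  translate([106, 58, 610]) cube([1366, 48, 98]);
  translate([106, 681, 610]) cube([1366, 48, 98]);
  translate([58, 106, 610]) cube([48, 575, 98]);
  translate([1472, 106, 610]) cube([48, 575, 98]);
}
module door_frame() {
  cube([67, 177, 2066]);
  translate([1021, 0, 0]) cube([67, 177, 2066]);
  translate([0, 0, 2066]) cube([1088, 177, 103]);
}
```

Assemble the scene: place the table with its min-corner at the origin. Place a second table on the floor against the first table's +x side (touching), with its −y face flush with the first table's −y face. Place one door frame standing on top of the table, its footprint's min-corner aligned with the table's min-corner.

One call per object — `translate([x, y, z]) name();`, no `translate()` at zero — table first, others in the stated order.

table();
translate([1347, 0, 0]) table_2();
translate([0, 0, 777]) door_frame();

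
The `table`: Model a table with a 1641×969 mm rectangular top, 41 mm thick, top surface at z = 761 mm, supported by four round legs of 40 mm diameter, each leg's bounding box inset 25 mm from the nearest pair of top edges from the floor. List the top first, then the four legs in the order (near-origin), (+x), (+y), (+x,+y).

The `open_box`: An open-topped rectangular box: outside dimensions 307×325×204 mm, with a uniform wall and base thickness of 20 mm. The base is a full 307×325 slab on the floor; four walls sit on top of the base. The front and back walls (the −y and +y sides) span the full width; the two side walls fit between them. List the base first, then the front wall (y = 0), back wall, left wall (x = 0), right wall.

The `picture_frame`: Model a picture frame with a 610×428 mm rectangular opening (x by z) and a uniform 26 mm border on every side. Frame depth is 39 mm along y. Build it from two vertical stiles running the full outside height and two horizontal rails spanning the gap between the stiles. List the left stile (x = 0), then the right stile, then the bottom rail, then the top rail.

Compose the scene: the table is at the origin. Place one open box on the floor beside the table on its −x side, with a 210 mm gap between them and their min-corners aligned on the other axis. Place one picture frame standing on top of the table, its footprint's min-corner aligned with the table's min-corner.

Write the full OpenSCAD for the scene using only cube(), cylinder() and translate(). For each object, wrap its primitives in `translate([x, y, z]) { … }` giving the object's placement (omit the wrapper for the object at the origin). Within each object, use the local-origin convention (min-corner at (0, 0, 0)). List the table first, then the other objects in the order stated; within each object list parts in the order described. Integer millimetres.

translate([0, 0, 720]) cube([1641, 969, 41]);
translate([45, 45, 0]) cylinder(h = 720, r = 20);
translate([1596, 45, 0]) cylinder(h = 720, r = 20);
translate([45, 924, 0]) cylinder(h = 720, r = 20);
translate([1596, 924, 0]) cylinder(h = 720, r = 20);
translate([-517, 0, 0]) {
  cube([307, 325, 20]);
  translate([0, 0, 20]) cube([307, 20, 184]);
  translate([0, 305, 20]) cube([307, 20, 184]);
  translate([0, 20, 20]) cube([20, 285, 184]);
  translate([287, 20, 20]) cube([20, 285, 184]);
}
translate([0, 0, 761]) {
  cube([26, 39, 480]);
  translate([636, 0, 0]) cube([26, 39, 480]);
  translate([26, 0, 0]) cube([610, 39, 26]);
  translate([26, 0, 454]) cube([610, 39, 26]);
}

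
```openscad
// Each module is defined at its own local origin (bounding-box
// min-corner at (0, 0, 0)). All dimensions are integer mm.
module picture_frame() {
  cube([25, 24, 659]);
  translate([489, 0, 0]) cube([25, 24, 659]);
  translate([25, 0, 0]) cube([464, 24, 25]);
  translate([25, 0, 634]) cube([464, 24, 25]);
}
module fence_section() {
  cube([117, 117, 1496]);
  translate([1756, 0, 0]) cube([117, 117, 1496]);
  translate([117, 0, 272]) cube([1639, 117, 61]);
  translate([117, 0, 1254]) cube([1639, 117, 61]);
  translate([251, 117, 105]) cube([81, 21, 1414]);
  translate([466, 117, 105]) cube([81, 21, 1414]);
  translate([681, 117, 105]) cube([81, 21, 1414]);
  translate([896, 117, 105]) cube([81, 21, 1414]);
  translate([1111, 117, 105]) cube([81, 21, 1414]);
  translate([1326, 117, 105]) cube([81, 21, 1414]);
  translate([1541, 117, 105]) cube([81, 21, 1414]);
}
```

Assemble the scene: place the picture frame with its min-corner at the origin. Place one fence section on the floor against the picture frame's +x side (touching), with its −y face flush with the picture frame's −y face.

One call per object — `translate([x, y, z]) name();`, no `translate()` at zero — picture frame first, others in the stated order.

picture_frame();
translate([514, 0, 0]) fence_section();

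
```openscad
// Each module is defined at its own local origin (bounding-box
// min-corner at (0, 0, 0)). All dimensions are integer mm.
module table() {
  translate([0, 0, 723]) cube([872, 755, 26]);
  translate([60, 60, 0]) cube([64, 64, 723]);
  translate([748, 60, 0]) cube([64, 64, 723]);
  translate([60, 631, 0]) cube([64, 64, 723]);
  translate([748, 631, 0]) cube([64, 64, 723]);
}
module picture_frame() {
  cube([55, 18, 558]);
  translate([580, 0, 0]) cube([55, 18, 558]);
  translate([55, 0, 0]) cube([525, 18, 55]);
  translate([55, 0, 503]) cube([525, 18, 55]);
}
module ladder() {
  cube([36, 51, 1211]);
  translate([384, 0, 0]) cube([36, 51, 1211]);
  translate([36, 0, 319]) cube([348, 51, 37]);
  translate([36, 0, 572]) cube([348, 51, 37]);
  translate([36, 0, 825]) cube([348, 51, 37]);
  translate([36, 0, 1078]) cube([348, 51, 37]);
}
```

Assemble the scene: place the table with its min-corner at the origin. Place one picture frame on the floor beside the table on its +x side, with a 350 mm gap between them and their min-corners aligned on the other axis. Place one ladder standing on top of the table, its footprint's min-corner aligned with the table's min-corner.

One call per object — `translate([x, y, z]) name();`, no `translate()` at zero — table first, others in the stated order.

table();
translate([1222, 0, 0]) picture_frame();
translate([0, 0, 749]) ladder();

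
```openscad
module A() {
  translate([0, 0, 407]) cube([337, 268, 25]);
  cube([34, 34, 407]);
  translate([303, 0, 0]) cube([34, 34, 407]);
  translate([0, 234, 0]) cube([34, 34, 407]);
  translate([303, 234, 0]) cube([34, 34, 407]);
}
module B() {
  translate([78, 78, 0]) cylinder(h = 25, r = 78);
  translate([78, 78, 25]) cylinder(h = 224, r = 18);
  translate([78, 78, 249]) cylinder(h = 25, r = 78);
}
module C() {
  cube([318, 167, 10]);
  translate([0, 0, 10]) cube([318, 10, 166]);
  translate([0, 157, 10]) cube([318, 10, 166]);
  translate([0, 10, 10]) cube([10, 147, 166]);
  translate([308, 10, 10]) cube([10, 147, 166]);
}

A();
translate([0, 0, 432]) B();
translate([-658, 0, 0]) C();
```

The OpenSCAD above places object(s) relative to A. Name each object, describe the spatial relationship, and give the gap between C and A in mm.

A is a stool. B is a spool. C is an open box. The spool is on top of the stool. The open box is on the floor beside the stool on its −x side. The gap between the open box and the stool is 340 mm.

The open box's nearest face is 340 mm from the stool's −x face.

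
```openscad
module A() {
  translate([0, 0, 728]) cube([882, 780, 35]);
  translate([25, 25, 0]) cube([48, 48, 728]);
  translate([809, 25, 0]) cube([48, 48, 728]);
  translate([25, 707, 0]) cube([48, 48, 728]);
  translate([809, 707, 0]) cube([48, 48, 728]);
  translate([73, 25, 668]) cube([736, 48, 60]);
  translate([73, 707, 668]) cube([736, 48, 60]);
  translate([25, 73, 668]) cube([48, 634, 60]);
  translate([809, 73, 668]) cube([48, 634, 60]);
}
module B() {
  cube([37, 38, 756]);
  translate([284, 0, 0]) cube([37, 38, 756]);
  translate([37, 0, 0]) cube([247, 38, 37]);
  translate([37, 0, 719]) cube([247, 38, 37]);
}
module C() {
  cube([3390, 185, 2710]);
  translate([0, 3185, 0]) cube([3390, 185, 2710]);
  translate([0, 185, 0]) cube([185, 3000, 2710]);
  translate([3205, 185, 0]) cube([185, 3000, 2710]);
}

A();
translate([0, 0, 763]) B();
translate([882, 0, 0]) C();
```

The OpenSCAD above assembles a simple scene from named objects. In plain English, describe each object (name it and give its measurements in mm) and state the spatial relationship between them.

A is a table with a 882×780 mm rectangular top, 35 mm thick, top surface at z = 763 mm, supported by four 48×48 mm square legs, each inset 25 mm from the nearest pair of top edges, running from the floor. Four apron rails, 48 mm thick and 60 mm tall, run between adjacent legs with their top edges flush with the underside of the top and their outer faces flush with the legs' outer faces.

B is a rectangular picture frame lying in the x–z plane (depth along y). The opening is 247 mm wide (x) by 682 mm tall (z), surrounded by a border 37 mm wide on all four sides. The frame is 38 mm deep and is made of two full-height vertical stiles with two horizontal rails fitted between them.

C is a box-shaped house frame (walls only): outside footprint 3390×3370 mm, wall height 2710 mm, wall thickness 185 mm. The two y-facing walls run the full x-width; the two x-facing walls fit between the inner faces of the y-facing walls.

The picture frame is on top of the table. The house frame is against the table's +x side, with their −y faces flush.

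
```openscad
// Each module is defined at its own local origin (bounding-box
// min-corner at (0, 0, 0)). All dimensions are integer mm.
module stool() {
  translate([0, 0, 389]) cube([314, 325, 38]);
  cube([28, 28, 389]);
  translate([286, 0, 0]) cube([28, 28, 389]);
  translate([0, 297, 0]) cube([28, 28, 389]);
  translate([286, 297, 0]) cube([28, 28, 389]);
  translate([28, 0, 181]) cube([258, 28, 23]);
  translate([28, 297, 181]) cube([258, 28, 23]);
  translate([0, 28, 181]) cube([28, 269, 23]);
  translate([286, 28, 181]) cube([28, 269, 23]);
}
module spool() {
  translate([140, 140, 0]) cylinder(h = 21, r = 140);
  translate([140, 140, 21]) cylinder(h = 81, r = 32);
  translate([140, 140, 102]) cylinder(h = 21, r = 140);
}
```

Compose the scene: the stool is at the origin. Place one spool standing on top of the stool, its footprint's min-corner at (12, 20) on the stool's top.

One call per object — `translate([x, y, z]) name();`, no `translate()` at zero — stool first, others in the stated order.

stool();
translate([12, 20, 427]) spool();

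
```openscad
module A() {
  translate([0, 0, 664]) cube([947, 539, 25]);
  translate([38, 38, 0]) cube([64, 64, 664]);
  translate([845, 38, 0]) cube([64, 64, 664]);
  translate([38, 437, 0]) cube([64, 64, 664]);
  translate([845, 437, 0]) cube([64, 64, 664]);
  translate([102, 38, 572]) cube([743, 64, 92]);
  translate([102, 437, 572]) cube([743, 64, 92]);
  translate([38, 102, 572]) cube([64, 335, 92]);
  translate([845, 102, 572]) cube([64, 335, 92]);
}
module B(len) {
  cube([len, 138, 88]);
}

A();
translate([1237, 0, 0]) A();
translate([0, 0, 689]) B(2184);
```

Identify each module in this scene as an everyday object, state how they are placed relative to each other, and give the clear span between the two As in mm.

Second table starts at x = 1237; first ends at x = 947; clear span = 1237 − 947 = 290 mm.

A is a table. B is a beam. A beam spans the tops of two tables. The clear span between the two tables is 290 mm.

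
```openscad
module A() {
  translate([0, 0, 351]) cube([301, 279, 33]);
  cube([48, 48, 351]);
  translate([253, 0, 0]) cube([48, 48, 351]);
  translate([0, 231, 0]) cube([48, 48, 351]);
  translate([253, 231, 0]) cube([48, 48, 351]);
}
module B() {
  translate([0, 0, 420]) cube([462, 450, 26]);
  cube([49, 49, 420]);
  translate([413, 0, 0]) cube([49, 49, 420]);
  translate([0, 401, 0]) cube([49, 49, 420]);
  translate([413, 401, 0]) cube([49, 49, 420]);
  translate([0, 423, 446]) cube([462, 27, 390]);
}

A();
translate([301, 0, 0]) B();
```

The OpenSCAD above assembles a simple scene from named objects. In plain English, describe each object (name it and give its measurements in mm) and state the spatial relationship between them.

A is a simple wooden stool: a rectangular seat 301 mm (x) by 279 mm (y), 33 mm thick, top face at z = 384 mm, on four square legs, each 48×48 mm in cross-section. The legs rest on z = 0, each flush with a corner of the seat.

B is a chair: 462×450 mm seat, 26 mm thick, top at z = 446 mm, on four 49 mm square corner legs flush with the seat edges. A 27 mm thick backrest slab spans the full seat width, extending 390 mm above the seat top, its back face flush with the seat's +y edge.

The chair is against the stool's +x side, with their −y faces flush.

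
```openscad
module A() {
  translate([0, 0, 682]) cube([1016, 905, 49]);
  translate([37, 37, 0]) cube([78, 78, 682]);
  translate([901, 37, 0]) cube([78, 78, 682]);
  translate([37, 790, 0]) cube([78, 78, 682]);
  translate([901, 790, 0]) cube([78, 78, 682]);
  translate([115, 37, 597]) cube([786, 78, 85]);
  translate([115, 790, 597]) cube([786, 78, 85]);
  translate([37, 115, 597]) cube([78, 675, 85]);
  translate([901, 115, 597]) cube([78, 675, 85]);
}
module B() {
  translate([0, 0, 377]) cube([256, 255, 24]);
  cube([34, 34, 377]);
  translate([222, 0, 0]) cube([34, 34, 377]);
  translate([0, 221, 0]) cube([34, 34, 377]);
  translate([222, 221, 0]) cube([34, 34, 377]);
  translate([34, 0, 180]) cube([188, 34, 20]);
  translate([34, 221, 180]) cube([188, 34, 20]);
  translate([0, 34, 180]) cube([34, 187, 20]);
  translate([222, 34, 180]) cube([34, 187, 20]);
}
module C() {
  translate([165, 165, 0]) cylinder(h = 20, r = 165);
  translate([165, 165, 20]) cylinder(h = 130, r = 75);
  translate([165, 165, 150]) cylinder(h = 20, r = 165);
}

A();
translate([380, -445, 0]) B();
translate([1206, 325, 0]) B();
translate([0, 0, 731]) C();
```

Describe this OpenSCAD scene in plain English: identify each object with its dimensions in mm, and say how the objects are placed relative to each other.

A is a rectangular dining table. The top is 1016×905×49 mm with its upper surface at z = 731 mm. It stands on four 78×78 mm square legs, each inset 37 mm from the nearest pair of top edges, running from the floor to the underside of the top. Four apron rails, 78 mm thick and 85 mm tall, run between adjacent legs with their top edges flush with the underside of the top and their outer faces flush with the legs' outer faces.

B is a four-legged stool. The seat is a 256×255×24 mm slab whose top surface is at z = 401 mm; four square legs, each 34×34 mm in cross-section, run from the floor (z = 0) to the underside of the seat, each flush with a corner of the seat. Four stretchers, 34 mm wide and 20 mm tall, connect adjacent legs with their undersides at z = 180 mm, each running between the inner faces of the legs it joins and aligned with the legs' outer faces on the other axis.

C is a spool: two coaxial disc flanges of radius 165 mm and thickness 20 mm, joined by a core cylinder of radius 75 mm and height 130 mm. The lower flange rests on z = 0 and the three cylinders share a vertical axis.

Two stools sit around the table at the −y, +x sides. The spool is on top of the table.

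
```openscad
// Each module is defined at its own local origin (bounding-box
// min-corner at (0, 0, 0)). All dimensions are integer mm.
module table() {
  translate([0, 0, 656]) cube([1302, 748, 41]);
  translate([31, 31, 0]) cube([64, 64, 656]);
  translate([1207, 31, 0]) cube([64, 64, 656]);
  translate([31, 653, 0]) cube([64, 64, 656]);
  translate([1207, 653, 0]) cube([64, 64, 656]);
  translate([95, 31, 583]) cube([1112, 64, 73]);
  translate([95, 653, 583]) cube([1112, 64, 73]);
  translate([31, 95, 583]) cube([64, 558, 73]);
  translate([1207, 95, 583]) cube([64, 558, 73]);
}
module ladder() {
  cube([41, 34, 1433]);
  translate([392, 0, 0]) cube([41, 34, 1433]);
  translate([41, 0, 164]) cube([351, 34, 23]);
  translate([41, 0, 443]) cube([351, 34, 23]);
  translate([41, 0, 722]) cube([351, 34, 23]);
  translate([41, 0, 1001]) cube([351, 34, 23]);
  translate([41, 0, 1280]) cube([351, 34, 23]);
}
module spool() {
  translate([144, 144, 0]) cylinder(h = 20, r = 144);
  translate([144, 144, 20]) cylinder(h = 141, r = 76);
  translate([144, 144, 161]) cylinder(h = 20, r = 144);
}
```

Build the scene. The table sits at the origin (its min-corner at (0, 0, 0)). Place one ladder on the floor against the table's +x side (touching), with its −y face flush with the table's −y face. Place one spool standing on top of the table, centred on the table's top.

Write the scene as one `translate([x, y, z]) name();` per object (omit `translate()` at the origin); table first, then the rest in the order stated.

table();
translate([1302, 0, 0]) ladder();
translate([507, 230, 697]) spool();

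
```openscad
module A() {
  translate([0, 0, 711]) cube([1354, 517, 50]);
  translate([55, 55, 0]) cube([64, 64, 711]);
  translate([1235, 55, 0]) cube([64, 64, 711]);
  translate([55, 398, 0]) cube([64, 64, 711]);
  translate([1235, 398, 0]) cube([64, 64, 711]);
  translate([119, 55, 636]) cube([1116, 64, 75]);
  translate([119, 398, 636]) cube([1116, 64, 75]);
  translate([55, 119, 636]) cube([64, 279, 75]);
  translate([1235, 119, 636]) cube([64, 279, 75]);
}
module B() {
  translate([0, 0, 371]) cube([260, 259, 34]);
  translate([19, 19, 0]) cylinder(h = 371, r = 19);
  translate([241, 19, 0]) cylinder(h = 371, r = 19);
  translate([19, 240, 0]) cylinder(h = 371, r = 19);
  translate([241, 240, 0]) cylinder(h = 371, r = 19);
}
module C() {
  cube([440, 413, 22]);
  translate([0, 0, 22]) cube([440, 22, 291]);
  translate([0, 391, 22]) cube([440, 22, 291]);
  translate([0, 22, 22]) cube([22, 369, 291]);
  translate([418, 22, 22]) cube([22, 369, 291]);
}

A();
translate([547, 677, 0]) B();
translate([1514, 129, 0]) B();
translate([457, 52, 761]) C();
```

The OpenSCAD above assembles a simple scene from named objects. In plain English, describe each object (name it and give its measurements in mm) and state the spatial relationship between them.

A is a rectangular dining table. The top is 1354×517×50 mm with its upper surface at z = 761 mm. It stands on four 64×64 mm square legs, each inset 55 mm from the nearest pair of top edges, running from the floor to the underside of the top. Four apron rails, 64 mm thick and 75 mm tall, run between adjacent legs with their top edges flush with the underside of the top and their outer faces flush with the legs' outer faces.

B is a four-legged stool. The seat is a 260×259×34 mm slab whose top surface is at z = 405 mm; four round legs, each 38 mm in diameter, run from the floor (z = 0) to the underside of the seat, each leg's axis is inset half a diameter from the nearest pair of seat edges (so the leg's bounding box is flush with the corner).

C is an open storage box with external size 440×413×313 mm and wall thickness 22 mm (the base is also 22 mm thick). The base covers the whole footprint; the four walls stand on the base, with the y-facing walls full-width and the x-facing walls fitting between their inner faces.

Two stools sit around the table at the +y, +x sides. The open box is on top of the table, centred.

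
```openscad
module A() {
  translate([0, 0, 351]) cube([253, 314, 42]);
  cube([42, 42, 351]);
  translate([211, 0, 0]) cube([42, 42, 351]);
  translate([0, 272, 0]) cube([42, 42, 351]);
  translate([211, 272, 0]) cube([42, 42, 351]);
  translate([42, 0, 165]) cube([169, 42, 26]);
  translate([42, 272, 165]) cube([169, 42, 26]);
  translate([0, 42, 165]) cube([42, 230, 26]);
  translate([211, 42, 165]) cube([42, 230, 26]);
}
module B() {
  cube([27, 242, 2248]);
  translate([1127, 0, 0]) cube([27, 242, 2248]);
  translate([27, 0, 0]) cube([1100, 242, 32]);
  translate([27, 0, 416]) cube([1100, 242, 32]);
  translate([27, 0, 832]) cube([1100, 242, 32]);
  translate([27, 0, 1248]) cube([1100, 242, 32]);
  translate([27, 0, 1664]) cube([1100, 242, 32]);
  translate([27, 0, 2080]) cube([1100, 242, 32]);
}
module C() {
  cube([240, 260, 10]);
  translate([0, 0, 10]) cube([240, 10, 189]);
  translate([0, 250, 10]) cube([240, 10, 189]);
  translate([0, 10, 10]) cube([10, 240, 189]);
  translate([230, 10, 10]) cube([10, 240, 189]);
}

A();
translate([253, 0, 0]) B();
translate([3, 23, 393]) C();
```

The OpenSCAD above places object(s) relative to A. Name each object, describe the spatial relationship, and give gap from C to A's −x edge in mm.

A is a stool. B is a bookshelf. C is an open box. The bookshelf is against the stool's +x side, with their −y faces flush. The open box is on top of the stool. The gap from the open box to the stool's −x edge is 3 mm.

The open box's min-x is at 3; the stool's min-x is 0; gap = 3 mm.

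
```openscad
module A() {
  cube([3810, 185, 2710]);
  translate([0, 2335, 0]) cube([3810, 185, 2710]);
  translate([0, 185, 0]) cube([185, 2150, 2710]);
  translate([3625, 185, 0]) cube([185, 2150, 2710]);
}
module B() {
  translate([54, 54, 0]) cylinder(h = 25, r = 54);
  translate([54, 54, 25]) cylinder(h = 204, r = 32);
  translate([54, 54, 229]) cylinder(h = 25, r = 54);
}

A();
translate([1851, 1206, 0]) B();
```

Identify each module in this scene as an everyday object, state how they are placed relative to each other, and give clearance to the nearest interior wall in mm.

A is a house frame. B is a spool. The spool sits inside the house frame, centred. The clearance to the nearest interior wall is 1021 mm.

Clearances: x = 1666, y = 1021; minimum 1021 mm.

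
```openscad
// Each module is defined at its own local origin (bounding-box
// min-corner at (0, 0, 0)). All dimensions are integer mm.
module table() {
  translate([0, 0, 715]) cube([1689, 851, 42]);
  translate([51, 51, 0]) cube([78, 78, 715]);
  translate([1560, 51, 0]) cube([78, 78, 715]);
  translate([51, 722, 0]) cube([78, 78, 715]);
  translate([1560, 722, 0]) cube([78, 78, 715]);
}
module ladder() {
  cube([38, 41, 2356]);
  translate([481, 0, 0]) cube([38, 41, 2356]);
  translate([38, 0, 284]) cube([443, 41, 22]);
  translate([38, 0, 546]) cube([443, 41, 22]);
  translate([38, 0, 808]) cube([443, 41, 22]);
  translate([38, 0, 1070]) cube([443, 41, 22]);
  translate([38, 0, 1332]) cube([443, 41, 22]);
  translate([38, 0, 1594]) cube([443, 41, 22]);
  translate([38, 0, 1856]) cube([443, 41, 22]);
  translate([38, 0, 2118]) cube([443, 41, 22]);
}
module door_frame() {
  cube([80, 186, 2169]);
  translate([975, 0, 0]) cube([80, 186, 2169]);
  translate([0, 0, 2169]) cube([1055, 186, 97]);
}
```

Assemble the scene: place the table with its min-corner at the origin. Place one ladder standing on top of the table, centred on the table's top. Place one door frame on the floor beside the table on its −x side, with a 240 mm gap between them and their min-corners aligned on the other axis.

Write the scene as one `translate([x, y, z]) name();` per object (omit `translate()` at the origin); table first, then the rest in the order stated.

table();
translate([585, 405, 757]) ladder();
translate([-1295, 0, 0]) door_frame();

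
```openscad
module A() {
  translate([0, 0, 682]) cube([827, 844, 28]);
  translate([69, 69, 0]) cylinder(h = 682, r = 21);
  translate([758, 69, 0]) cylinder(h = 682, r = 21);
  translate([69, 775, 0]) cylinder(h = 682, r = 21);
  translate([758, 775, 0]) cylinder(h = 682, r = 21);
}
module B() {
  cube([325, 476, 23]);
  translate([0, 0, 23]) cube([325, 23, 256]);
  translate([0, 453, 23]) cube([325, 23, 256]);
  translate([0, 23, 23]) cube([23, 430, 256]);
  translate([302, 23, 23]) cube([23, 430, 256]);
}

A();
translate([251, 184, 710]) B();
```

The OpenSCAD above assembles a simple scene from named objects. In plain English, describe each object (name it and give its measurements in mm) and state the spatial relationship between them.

A is a table: top 827 mm (x) × 844 mm (y), 28 mm thick, upper face at z = 710 mm, on four round legs of 42 mm diameter, each leg's bounding box inset 48 mm from the nearest pair of top edges, running from z = 0 to the bottom of the top.

B is an open-topped rectangular box: outside dimensions 325×476×279 mm, with a uniform wall and base thickness of 23 mm. The base is a full 325×476 slab on the floor; four walls sit on top of the base. The front and back walls (the −y and +y sides) span the full width; the two side walls fit between them.

The open box is on top of the table, centred.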